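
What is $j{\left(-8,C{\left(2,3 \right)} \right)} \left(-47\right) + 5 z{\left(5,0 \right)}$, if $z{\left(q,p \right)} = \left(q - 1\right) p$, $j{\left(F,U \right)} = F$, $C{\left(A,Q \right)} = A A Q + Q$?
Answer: $376$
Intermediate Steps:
$C{\left(A,Q \right)} = Q + Q A^{2}$ ($C{\left(A,Q \right)} = A^{2} Q + Q = Q A^{2} + Q = Q + Q A^{2}$)
$z{\left(q,p \right)} = p \left(-1 + q\right)$ ($z{\left(q,p \right)} = \left(-1 + q\right) p = p \left(-1 + q\right)$)
$j{\left(-8,C{\left(2,3 \right)} \right)} \left(-47\right) + 5 z{\left(5,0 \right)} = \left(-8\right) \left(-47\right) + 5 \cdot 0 \left(-1 + 5\right) = 376 + 5 \cdot 0 \cdot 4 = 376 + 5 \cdot 0 = 376 + 0 = 376$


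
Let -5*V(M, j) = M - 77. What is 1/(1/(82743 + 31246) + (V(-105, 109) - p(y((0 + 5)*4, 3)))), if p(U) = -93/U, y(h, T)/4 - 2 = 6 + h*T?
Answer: 155025040/5695917701 ≈ 0.027217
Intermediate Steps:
y(h, T) = 32 + 4*T*h (y(h, T) = 8 + 4*(6 + h*T) = 8 + 4*(6 + T*h) = 8 + (24 + 4*T*h) = 32 + 4*T*h)
V(M, j) = 77/5 - M/5 (V(M, j) = -(M - 77)/5 = -(-77 + M)/5 = 77/5 - M/5)
1/(1/(82743 + 31246) + (V(-105, 109) - p(y((0 + 5)*4, 3)))) = 1/(1/(82743 + 31246) + ((77/5 - ⅕*(-105)) - (-93)/(32 + 4*3*((0 + 5)*4)))) = 1/(1/113989 + ((77/5 + 21) - (-93)/(32 + 4*3*(5*4)))) = 1/(1/113989 + (182/5 - (-93)/(32 + 4*3*20))) = 1/(1/113989 + (182/5 - (-93)/(32 + 240))) = 1/(1/113989 + (182/5 - (-93)/272)) = 1/(1/113989 + (182/5 - 1*(-93/272))) = 1/(1/113989 + (182/5 + 93/272)) = 1/(1/113989 + 49969/1360) = 1/(5695917701/155025040) = 155025040/5695917701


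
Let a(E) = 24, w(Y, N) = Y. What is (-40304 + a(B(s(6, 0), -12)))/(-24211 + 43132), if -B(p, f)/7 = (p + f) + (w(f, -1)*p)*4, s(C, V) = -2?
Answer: -760/357 ≈ -2.1289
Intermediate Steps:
B(p, f) = -7*f - 7*p - 28*f*p (B(p, f) = -7*((p + f) + (f*p)*4) = -7*((f + p) + 4*f*p) = -7*(f + p + 4*f*p) = -7*f - 7*p - 28*f*p)
(-40304 + a(B(s(6, 0), -12)))/(-24211 + 43132) = (-40304 + 24)/(-24211 + 43132) = -40280/18921 = -40280*1/18921 = -760/357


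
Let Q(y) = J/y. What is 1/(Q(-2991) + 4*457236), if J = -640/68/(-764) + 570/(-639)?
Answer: 2068608501/3783369106861354 ≈ 5.4676e-7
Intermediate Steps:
J = -608410/691611 (J = -640*1/68*(-1/764) + 570*(-1/639) = -160/17*(-1/764) - 190/213 = 40/3247 - 190/213 = -608410/691611 ≈ -0.87970)
Q(y) = -608410/(691611*y)
1/(Q(-2991) + 4*457236) = 1/(-608410/691611/(-2991) + 4*457236) = 1/(-608410/691611*(-1/2991) + 1828944) = 1/(608410/2068608501 + 1828944) = 1/(3783369106861354/2068608501) = 2068608501/3783369106861354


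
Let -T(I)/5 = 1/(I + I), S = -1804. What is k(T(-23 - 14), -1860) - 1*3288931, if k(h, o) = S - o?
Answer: -3288875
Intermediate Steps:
T(I) = -5/(2*I) (T(I) = -5/(I + I) = -5*1/(2*I) = -5/(2*I))
k(h, o) = -1804 - o
k(T(-23 - 14), -1860) - 1*3288931 = (-1804 - 1*(-1860)) - 1*3288931 = (-1804 + 1860) - 3288931 = 56 - 3288931 = -3288875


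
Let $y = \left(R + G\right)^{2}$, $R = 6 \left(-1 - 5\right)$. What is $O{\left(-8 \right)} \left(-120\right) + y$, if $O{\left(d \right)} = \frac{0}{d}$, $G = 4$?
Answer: $1024$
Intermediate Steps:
$O{\left(d \right)} = 0$
$R = -36$ ($R = 6 \left(-6\right) = -36$)
$y = 1024$ ($y = \left(-36 + 4\right)^{2} = \left(-32\right)^{2} = 1024$)
$O{\left(-8 \right)} \left(-120\right) + y = 0 \left(-120\right) + 1024 = 0 + 1024 = 1024$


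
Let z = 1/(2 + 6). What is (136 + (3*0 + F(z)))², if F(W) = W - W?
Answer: 18496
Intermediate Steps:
z = ⅛ (z = 1/8 = ⅛ ≈ 0.12500)
F(W) = 0
(136 + (3*0 + F(z)))² = (136 + (3*0 + 0))² = (136 + (0 + 0))² = (136 + 0)² = 136² = 18496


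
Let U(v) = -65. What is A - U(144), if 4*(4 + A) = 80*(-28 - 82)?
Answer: -2139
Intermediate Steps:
A = -2204 (A = -4 + (80*(-28 - 82))/4 = -4 + (80*(-110))/4 = -4 + (¼)*(-8800) = -4 - 2200 = -2204)
A - U(144) = -2204 - 1*(-65) = -2204 + 65 = -2139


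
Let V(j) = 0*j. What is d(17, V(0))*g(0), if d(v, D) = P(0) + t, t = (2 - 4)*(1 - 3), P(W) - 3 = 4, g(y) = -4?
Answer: -44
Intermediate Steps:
P(W) = 7 (P(W) = 3 + 4 = 7)
V(j) = 0
t = 4 (t = -2*(-2) = 4)
d(v, D) = 11 (d(v, D) = 7 + 4 = 11)
d(17, V(0))*g(0) = 11*(-4) = -44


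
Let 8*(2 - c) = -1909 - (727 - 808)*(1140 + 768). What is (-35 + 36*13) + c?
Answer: -149159/8 ≈ -18645.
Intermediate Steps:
c = -152623/8 (c = 2 - (-1909 - (727 - 808)*(1140 + 768))/8 = 2 - (-1909 - (-81)*1908)/8 = 2 - (-1909 - 1*(-154548))/8 = 2 - (-1909 + 154548)/8 = 2 - ⅛*152639 = 2 - 152639/8 = -152623/8 ≈ -19078.)
(-35 + 36*13) + c = (-35 + 36*13) - 152623/8 = (-35 + 468) - 152623/8 = 433 - 152623/8 = -149159/8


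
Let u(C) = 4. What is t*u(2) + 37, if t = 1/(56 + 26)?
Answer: 1519/41 ≈ 37.049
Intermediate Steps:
t = 1/82 ≈ 0.012195
t*u(2) + 37 = (1/82)*4 + 37 = 2/41 + 37 = 1519/41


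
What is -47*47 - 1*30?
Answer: -2239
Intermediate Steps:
-47*47 - 1*30 = -2209 - 30 = -2239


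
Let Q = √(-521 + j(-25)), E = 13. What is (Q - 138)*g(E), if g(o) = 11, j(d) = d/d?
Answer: -1518 + 22*I*√130 ≈ -1518.0 + 250.84*I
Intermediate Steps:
j(d) = 1
Q = 2*I*√130 (Q = √(-521 + 1) = √(-520) = 2*I*√130 ≈ 22.803*I)
(Q - 138)*g(E) = (2*I*√130 - 138)*11 = (-138 + 2*I*√130)*11 = -1518 + 22*I*√130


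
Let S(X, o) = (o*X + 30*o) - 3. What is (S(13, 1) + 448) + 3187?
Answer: 3675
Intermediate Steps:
S(X, o) = -3 + 30*o + X*o (S(X, o) = (X*o + 30*o) - 3 = (30*o + X*o) - 3 = -3 + 30*o + X*o)
(S(13, 1) + 448) + 3187 = ((-3 + 30*1 + 13*1) + 448) + 3187 = ((-3 + 30 + 13) + 448) + 3187 = (40 + 448) + 3187 = 488 + 3187 = 3675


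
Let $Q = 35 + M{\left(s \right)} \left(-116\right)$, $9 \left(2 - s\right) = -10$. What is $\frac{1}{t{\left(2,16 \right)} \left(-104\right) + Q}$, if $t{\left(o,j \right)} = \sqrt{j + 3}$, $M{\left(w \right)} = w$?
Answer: $\frac{26397}{8043335} - \frac{8424 \sqrt{19}}{8043335} \approx -0.0012833$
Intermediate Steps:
$s = \frac{28}{9}$ ($s = 2 - - \frac{10}{9} = 2 + \frac{10}{9} = \frac{28}{9} \approx 3.1111$)
$t{\left(o,j \right)} = \sqrt{3 + j}$
$Q = - \frac{2933}{9}$ ($Q = 35 + \frac{28}{9} \left(-116\right) = 35 - \frac{3248}{9} = - \frac{2933}{9} \approx -325.89$)
$\frac{1}{t{\left(2,16 \right)} \left(-104\right) + Q} = \frac{1}{\sqrt{3 + 16} \left(-104\right) - \frac{2933}{9}} = \frac{1}{\sqrt{19} \left(-104\right) - \frac{2933}{9}} = \frac{1}{- 104 \sqrt{19} - \frac{2933}{9}} = \frac{1}{- \frac{2933}{9} - 104 \sqrt{19}}$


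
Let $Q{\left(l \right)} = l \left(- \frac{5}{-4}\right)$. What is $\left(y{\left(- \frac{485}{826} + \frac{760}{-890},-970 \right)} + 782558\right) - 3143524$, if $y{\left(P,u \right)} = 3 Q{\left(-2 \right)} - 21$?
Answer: $- \frac{4721989}{2} \approx -2.361 \cdot 10^{6}$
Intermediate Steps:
$Q{\left(l \right)} = \frac{5 l}{4}$ ($Q{\left(l \right)} = l \left(\left(-5\right) \left(- \frac{1}{4}\right)\right) = l \frac{5}{4} = \frac{5 l}{4}$)
$y{\left(P,u \right)} = - \frac{57}{2}$ ($y{\left(P,u \right)} = 3 \cdot \frac{5}{4} \left(-2\right) - 21 = 3 \left(- \frac{5}{2}\right) - 21 = - \frac{15}{2} - 21 = - \frac{57}{2}$)
$\left(y{\left(- \frac{485}{826} + \frac{760}{-890},-970 \right)} + 782558\right) - 3143524 = \left(- \frac{57}{2} + 782558\right) - 3143524 = \frac{1565059}{2} - 3143524 = - \frac{4721989}{2}$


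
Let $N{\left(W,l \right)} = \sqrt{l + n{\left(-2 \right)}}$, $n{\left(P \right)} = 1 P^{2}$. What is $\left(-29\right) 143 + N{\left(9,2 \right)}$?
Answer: $-4147 + \sqrt{6} \approx -4144.5$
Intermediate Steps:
$n{\left(P \right)} = P^{2}$
$N{\left(W,l \right)} = \sqrt{4 + l}$ ($N{\left(W,l \right)} = \sqrt{l + \left(-2\right)^{2}} = \sqrt{l + 4} = \sqrt{4 + l}$)
$\left(-29\right) 143 + N{\left(9,2 \right)} = \left(-29\right) 143 + \sqrt{4 + 2} = -4147 + \sqrt{6}$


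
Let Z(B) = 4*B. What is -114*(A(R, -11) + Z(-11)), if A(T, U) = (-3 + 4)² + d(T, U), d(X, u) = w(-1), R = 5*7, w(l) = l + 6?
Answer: 4332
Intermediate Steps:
w(l) = 6 + l
R = 35
d(X, u) = 5 (d(X, u) = 6 - 1 = 5)
A(T, U) = 6 (A(T, U) = (-3 + 4)² + 5 = 1² + 5 = 1 + 5 = 6)
-114*(A(R, -11) + Z(-11)) = -114*(6 + 4*(-11)) = -114*(6 - 44) = -114*(-38) = 4332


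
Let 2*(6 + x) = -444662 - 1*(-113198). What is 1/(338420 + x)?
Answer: 1/172682 ≈ 5.7910e-6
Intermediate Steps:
x = -165738 (x = -6 + (-444662 - 1*(-113198))/2 = -6 + (-444662 + 113198)/2 = -6 + (1/2)*(-331464) = -6 - 165732 = -165738)
1/(338420 + x) = 1/(338420 - 165738) = 1/172682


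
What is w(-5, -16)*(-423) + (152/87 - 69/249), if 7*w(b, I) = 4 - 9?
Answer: 15346720/50547 ≈ 303.61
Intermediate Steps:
w(b, I) = -5/7 (w(b, I) = (4 - 9)/7 = (⅐)*(-5) = -5/7)
w(-5, -16)*(-423) + (152/87 - 69/249) = -5/7*(-423) + (152/87 - 69/249) = 2115/7 + (152*(1/87) - 69*1/249) = 2115/7 + (152/87 - 23/83) = 2115/7 + 10615/7221 = 15346720/50547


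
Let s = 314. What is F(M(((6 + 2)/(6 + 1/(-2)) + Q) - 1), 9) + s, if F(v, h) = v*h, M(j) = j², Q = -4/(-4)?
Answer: 40298/121 ≈ 333.04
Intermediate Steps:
Q = 1 (Q = -4*(-¼) = 1)
F(v, h) = h*v
F(M(((6 + 2)/(6 + 1/(-2)) + Q) - 1), 9) + s = 9*(((6 + 2)/(6 + 1/(-2)) + 1) - 1)² + 314 = 9*((8/(6 - ½) + 1) - 1)² + 314 = 9*((8/(11/2) + 1) - 1)² + 314 = 9*((8*(2/11) + 1) - 1)² + 314 = 9*((16/11 + 1) - 1)² + 314 = 9*(27/11 - 1)² + 314 = 9*(16/11)² + 314 = 9*(256/121) + 314 = 2304/121 + 314 = 40298/121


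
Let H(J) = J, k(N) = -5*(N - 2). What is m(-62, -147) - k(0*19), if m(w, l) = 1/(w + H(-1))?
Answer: -631/63 ≈ -10.016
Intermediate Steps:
k(N) = 10 - 5*N (k(N) = -5*(-2 + N) = 10 - 5*N)
m(w, l) = 1/(-1 + w) (m(w, l) = 1/(w - 1) = 1/(-1 + w))
m(-62, -147) - k(0*19) = 1/(-1 - 62) - (10 - 0*19) = 1/(-63) - (10 - 5*0) = -1/63 - (10 + 0) = -1/63 - 1*10 = -1/63 - 10 = -631/63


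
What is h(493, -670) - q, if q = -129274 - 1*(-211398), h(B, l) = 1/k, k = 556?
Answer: -45660943/556 ≈ -82124.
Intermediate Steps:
h(B, l) = 1/556
q = 82124 (q = -129274 + 211398 = 82124)
h(493, -670) - q = 1/556 - 1*82124 = 1/556 - 82124 = -45660943/556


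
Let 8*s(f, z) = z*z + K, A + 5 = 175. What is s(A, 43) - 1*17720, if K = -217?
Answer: -17516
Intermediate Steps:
A = 170 (A = -5 + 175 = 170)
s(f, z) = -217/8 + z²/8 (s(f, z) = (z*z - 217)/8 = (z² - 217)/8 = (-217 + z²)/8 = -217/8 + z²/8)
s(A, 43) - 1*17720 = (-217/8 + (⅛)*43²) - 1*17720 = (-217/8 + (⅛)*1849) - 17720 = (-217/8 + 1849/8) - 17720 = 204 - 17720 = -17516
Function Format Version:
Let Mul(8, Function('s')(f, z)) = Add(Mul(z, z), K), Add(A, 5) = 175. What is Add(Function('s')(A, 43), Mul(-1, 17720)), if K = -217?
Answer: -17516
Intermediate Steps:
A = 170 (A = Add(-5, 175) = 170)
Function('s')(f, z) = Add(Rational(-217, 8), Mul(Rational(1, 8), Pow(z, 2))) (Function('s')(f, z) = Mul(Rational(1, 8), Add(Mul(z, z), -217)) = Mul(Rational(1, 8), Add(Pow(z, 2), -217)) = Mul(Rational(1, 8), Add(-217, Pow(z, 2))) = Add(Rational(-217, 8), Mul(Rational(1, 8), Pow(z, 2))))
Add(Function('s')(A, 43), Mul(-1, 17720)) = Add(Add(Rational(-217, 8), Mul(Rational(1, 8), Pow(43, 2))), Mul(-1, 17720)) = Add(Add(Rational(-217, 8), Mul(Rational(1, 8), 1849)), -17720) = Add(Add(Rational(-217, 8), Rational(1849, 8)), -17720) = Add(204, -17720) = -17516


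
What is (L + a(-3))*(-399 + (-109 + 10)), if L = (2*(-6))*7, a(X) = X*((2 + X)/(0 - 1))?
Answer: 43326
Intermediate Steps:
a(X) = X*(-2 - X) (a(X) = X*((2 + X)/(-1)) = X*((2 + X)*(-1)) = X*(-2 - X))
L = -84 (L = -12*7 = -84)
(L + a(-3))*(-399 + (-109 + 10)) = (-84 - 1*(-3)*(2 - 3))*(-399 + (-109 + 10)) = (-84 - 1*(-3)*(-1))*(-399 - 99) = (-84 - 3)*(-498) = -87*(-498) = 43326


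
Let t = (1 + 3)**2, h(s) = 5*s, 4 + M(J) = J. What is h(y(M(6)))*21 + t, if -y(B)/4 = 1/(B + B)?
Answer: -89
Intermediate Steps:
M(J) = -4 + J
y(B) = -2/B (y(B) = -4/(B + B) = -4*1/(2*B) = -2/B)
t = 16 (t = 4**2 = 16)
h(y(M(6)))*21 + t = (5*(-2/(-4 + 6)))*21 + 16 = (5*(-2/2))*21 + 16 = (5*(-2*1/2))*21 + 16 = (5*(-1))*21 + 16 = -5*21 + 16 = -105 + 16 = -89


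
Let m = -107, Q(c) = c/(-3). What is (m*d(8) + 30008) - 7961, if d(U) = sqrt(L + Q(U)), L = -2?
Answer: 22047 - 107*I*sqrt(42)/3 ≈ 22047.0 - 231.15*I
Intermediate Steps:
Q(c) = -c/3 (Q(c) = c*(-1/3) = -c/3)
d(U) = sqrt(-2 - U/3)
(m*d(8) + 30008) - 7961 = (-107*sqrt(-18 - 3*8)/3 + 30008) - 7961 = (-107*sqrt(-18 - 24)/3 + 30008) - 7961 = (-107*sqrt(-42)/3 + 30008) - 7961 = (-107*I*sqrt(42)/3 + 30008) - 7961 = (30008 - 107*I*sqrt(42)/3) - 7961 = 22047 - 107*I*sqrt(42)/3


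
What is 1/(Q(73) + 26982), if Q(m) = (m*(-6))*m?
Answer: -1/4992 ≈ -0.00020032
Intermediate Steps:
Q(m) = -6*m² (Q(m) = (-6*m)*m = -6*m²)
1/(Q(73) + 26982) = 1/(-6*73² + 26982) = 1/(-6*5329 + 26982) = 1/(-31974 + 26982) = 1/(-4992) = -1/4992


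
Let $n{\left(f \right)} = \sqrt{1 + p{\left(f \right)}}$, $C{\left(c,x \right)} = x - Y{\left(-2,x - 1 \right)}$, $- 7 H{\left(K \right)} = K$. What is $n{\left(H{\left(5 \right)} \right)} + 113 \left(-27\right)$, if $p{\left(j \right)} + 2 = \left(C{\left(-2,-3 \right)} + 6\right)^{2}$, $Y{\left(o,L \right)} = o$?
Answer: $-3051 + 2 \sqrt{6} \approx -3046.1$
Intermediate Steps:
$H{\left(K \right)} = - \frac{K}{7}$
$C{\left(c,x \right)} = 2 + x$ ($C{\left(c,x \right)} = x - -2 = x + 2 = 2 + x$)
$p{\left(j \right)} = 23$ ($p{\left(j \right)} = -2 + \left(\left(2 - 3\right) + 6\right)^{2} = -2 + \left(-1 + 6\right)^{2} = -2 + 5^{2} = -2 + 25 = 23$)
$n{\left(f \right)} = 2 \sqrt{6}$ ($n{\left(f \right)} = \sqrt{1 + 23} = \sqrt{24} = 2 \sqrt{6}$)
$n{\left(H{\left(5 \right)} \right)} + 113 \left(-27\right) = 2 \sqrt{6} + 113 \left(-27\right) = 2 \sqrt{6} - 3051 = -3051 + 2 \sqrt{6}$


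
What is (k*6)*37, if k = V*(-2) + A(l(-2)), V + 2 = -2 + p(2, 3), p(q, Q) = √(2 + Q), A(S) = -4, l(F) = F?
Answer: 888 - 444*√5 ≈ -104.81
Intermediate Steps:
V = -4 + √5 (V = -2 + (-2 + √(2 + 3)) = -2 + (-2 + √5) = -4 + √5 ≈ -1.7639)
k = 4 - 2*√5 (k = (-4 + √5)*(-2) - 4 = (8 - 2*√5) - 4 = 4 - 2*√5 ≈ -0.47214)
(k*6)*37 = ((4 - 2*√5)*6)*37 = (24 - 12*√5)*37 = 888 - 444*√5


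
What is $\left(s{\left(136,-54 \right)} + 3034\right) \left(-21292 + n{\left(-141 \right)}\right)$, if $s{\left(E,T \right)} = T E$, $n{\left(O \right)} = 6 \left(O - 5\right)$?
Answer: $95544080$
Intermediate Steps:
$n{\left(O \right)} = -30 + 6 O$ ($n{\left(O \right)} = 6 \left(-5 + O\right) = -30 + 6 O$)
$s{\left(E,T \right)} = E T$
$\left(s{\left(136,-54 \right)} + 3034\right) \left(-21292 + n{\left(-141 \right)}\right) = \left(136 \left(-54\right) + 3034\right) \left(-21292 + \left(-30 + 6 \left(-141\right)\right)\right) = \left(-7344 + 3034\right) \left(-21292 - 876\right) = - 4310 \left(-21292 - 876\right) = \left(-4310\right) \left(-22168\right) = 95544080$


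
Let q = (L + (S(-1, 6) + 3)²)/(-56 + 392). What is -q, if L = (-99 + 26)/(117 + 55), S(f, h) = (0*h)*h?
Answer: -1475/57792 ≈ -0.025523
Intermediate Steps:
S(f, h) = 0 (S(f, h) = 0*h = 0)
L = -73/172 ≈ -0.42442
q = 1475/57792 (q = (-73/172 + (0 + 3)²)/(-56 + 392) = (-73/172 + 3²)/336 = (-73/172 + 9)*(1/336) = (1475/172)*(1/336) = 1475/57792 ≈ 0.025523)
-q = -1*1475/57792 = -1475/57792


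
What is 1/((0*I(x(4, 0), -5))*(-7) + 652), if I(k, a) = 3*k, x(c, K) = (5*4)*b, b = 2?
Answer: 1/652 ≈ 0.0015337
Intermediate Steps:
x(c, K) = 40 (x(c, K) = (5*4)*2 = 20*2 = 40)
1/((0*I(x(4, 0), -5))*(-7) + 652) = 1/((0*(3*40))*(-7) + 652) = 1/((0*120)*(-7) + 652) = 1/(0*(-7) + 652) = 1/(0 + 652) = 1/652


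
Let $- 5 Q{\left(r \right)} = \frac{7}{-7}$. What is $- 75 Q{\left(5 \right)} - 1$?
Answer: $-16$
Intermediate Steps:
$Q{\left(r \right)} = \frac{1}{5}$ ($Q{\left(r \right)} = - \frac{7 \frac{1}{-7}}{5} = - \frac{7 \left(- \frac{1}{7}\right)}{5} = \left(- \frac{1}{5}\right) \left(-1\right) = \frac{1}{5}$)
$- 75 Q{\left(5 \right)} - 1 = \left(-75\right) \frac{1}{5} - 1 = -15 - 1 = -16$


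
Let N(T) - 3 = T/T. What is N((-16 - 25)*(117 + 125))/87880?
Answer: 1/21970 ≈ 4.5517e-5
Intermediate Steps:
N(T) = 4 (N(T) = 3 + T/T = 3 + 1 = 4)
N((-16 - 25)*(117 + 125))/87880 = 4/87880 = 4*(1/87880) = 1/21970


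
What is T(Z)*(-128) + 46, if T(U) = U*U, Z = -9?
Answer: -10322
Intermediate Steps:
T(U) = U**2
T(Z)*(-128) + 46 = (-9)**2*(-128) + 46 = 81*(-128) + 46 = -10368 + 46 = -10322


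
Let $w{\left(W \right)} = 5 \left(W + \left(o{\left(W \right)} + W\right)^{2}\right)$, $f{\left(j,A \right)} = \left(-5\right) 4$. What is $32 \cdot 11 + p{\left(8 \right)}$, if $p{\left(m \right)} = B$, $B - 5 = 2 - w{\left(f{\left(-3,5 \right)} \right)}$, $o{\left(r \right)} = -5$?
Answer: $-2666$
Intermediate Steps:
$f{\left(j,A \right)} = -20$
$w{\left(W \right)} = 5 W + 5 \left(-5 + W\right)^{2}$ ($w{\left(W \right)} = 5 \left(W + \left(-5 + W\right)^{2}\right) = 5 W + 5 \left(-5 + W\right)^{2}$)
$B = -3018$ ($B = 5 - \left(-2 - 100 + 5 \left(-5 - 20\right)^{2}\right) = 5 + \left(2 - \left(-100 + 5 \left(-25\right)^{2}\right)\right) = 5 + \left(2 - \left(-100 + 5 \cdot 625\right)\right) = 5 + \left(2 - \left(-100 + 3125\right)\right) = 5 + \left(2 - 3025\right) = 5 - 3023 = -3018$)
$p{\left(m \right)} = -3018$
$32 \cdot 11 + p{\left(8 \right)} = 32 \cdot 11 - 3018 = 352 - 3018 = -2666$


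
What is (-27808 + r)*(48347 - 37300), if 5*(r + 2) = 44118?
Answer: -1048713804/5 ≈ -2.0974e+8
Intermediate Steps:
r = 44108/5 (r = -2 + (⅕)*44118 = -2 + 44118/5 = 44108/5 ≈ 8821.6)
(-27808 + r)*(48347 - 37300) = (-27808 + 44108/5)*(48347 - 37300) = -94932/5*11047 = -1048713804/5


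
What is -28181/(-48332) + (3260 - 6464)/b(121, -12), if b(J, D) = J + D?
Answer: -151783999/5268188 ≈ -28.811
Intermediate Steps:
b(J, D) = D + J
-28181/(-48332) + (3260 - 6464)/b(121, -12) = -28181/(-48332) + (3260 - 6464)/(-12 + 121) = -28181*(-1/48332) - 3204/109 = 28181/48332 - 3204*1/109 = 28181/48332 - 3204/109 = -151783999/5268188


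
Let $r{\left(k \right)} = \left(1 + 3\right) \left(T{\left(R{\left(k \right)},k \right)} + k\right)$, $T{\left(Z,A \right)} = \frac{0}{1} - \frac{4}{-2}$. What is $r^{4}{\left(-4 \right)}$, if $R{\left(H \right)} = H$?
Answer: $4096$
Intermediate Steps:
$T{\left(Z,A \right)} = 2$ ($T{\left(Z,A \right)} = 0 \cdot 1 - -2 = 0 + 2 = 2$)
$r{\left(k \right)} = 8 + 4 k$ ($r{\left(k \right)} = \left(1 + 3\right) \left(2 + k\right) = 4 \left(2 + k\right) = 8 + 4 k$)
$r^{4}{\left(-4 \right)} = \left(8 + 4 \left(-4\right)\right)^{4} = \left(8 - 16\right)^{4} = \left(-8\right)^{4} = 4096$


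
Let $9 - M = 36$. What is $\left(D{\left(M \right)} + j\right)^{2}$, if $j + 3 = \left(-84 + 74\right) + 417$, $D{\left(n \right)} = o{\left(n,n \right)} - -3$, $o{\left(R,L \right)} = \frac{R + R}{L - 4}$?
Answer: $\frac{160554241}{961} \approx 1.6707 \cdot 10^{5}$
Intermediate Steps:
$o{\left(R,L \right)} = \frac{2 R}{-4 + L}$
$M = -27$ ($M = 9 - 36 = -27$)
$D{\left(n \right)} = 3 + \frac{2 n}{-4 + n}$ ($D{\left(n \right)} = \frac{2 n}{-4 + n} - -3 = \frac{2 n}{-4 + n} + 3 = 3 + \frac{2 n}{-4 + n}$)
$j = 404$ ($j = -3 + \left(\left(-84 + 74\right) + 417\right) = -3 + \left(-10 + 417\right) = -3 + 407 = 404$)
$\left(D{\left(M \right)} + j\right)^{2} = \left(\frac{-12 + 5 \left(-27\right)}{-4 - 27} + 404\right)^{2} = \left(\frac{-12 - 135}{-31} + 404\right)^{2} = \left(\left(- \frac{1}{31}\right) \left(-147\right) + 404\right)^{2} = \left(\frac{147}{31} + 404\right)^{2} = \left(\frac{12671}{31}\right)^{2} = \frac{160554241}{961}$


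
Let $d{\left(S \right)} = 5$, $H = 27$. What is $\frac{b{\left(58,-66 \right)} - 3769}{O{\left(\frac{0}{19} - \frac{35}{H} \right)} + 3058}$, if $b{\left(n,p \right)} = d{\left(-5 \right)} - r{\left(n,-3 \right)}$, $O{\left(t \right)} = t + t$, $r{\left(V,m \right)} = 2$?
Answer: $- \frac{50841}{41248} \approx -1.2326$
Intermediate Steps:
$O{\left(t \right)} = 2 t$
$b{\left(n,p \right)} = 3$ ($b{\left(n,p \right)} = 5 - 2 = 3$)
$\frac{b{\left(58,-66 \right)} - 3769}{O{\left(\frac{0}{19} - \frac{35}{H} \right)} + 3058} = \frac{3 - 3769}{2 \left(\frac{0}{19} - \frac{35}{27}\right) + 3058} = - \frac{3766}{2 \left(0 \cdot \frac{1}{19} - \frac{35}{27}\right) + 3058} = - \frac{3766}{2 \left(0 - \frac{35}{27}\right) + 3058} = - \frac{3766}{2 \left(- \frac{35}{27}\right) + 3058} = - \frac{3766}{- \frac{70}{27} + 3058} = - \frac{3766}{\frac{82496}{27}} = \left(-3766\right) \frac{27}{82496} = - \frac{50841}{41248}$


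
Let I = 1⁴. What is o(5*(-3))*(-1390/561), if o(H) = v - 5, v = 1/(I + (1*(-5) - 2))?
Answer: 21545/1683 ≈ 12.802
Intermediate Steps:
I = 1
v = -⅙ (v = 1/(1 + (1*(-5) - 2)) = 1/(1 + (-5 - 2)) = 1/(1 - 7) = 1/(-6) = -⅙ ≈ -0.16667)
o(H) = -31/6 (o(H) = -⅙ - 5 = -31/6)
o(5*(-3))*(-1390/561) = -(-21545)/(3*561) = -31/6*(-1390/561) = 21545/1683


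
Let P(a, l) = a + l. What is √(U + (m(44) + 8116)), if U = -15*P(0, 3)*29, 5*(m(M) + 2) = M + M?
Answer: √170665/5 ≈ 82.623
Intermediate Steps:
m(M) = -2 + 2*M/5 (m(M) = -2 + (M + M)/5 = -2 + (2*M)/5 = -2 + 2*M/5)
U = -1305 (U = -15*(0 + 3)*29 = -15*3*29 = -45*29 = -1305)
√(U + (m(44) + 8116)) = √(-1305 + ((-2 + (⅖)*44) + 8116)) = √(-1305 + ((-2 + 88/5) + 8116)) = √(-1305 + (78/5 + 8116)) = √(-1305 + 40658/5) = √(34133/5) = √170665/5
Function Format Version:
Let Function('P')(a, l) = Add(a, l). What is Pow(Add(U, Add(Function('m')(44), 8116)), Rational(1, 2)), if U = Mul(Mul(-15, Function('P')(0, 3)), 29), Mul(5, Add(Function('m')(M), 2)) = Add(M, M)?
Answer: Mul(Rational(1, 5), Pow(170665, Rational(1, 2))) ≈ 82.623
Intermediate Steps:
Function('m')(M) = Add(-2, Mul(Rational(2, 5), M)) (Function('m')(M) = Add(-2, Mul(Rational(1, 5), Add(M, M))) = Add(-2, Mul(Rational(1, 5), Mul(2, M))) = Add(-2, Mul(Rational(2, 5), M)))
U = -1305 (U = Mul(Mul(-15, Add(0, 3)), 29) = Mul(Mul(-15, 3), 29) = Mul(-45, 29) = -1305)
Pow(Add(U, Add(Function('m')(44), 8116)), Rational(1, 2)) = Pow(Add(-1305, Add(Add(-2, Mul(Rational(2, 5), 44)), 8116)), Rational(1, 2)) = Pow(Add(-1305, Add(Add(-2, Rational(88, 5)), 8116)), Rational(1, 2)) = Pow(Add(-1305, Add(Rational(78, 5), 8116)), Rational(1, 2)) = Pow(Add(-1305, Rational(40658, 5)), Rational(1, 2)) = Pow(Rational(34133, 5), Rational(1, 2)) = Mul(Rational(1, 5), Pow(170665, Rational(1, 2)))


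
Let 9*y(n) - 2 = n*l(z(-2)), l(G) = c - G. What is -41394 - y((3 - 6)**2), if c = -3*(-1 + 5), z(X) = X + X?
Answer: -372476/9 ≈ -41386.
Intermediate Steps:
z(X) = 2*X
c = -12 (c = -3*4 = -12)
l(G) = -12 - G
y(n) = 2/9 - 8*n/9 (y(n) = 2/9 + (n*(-12 - 2*(-2)))/9 = 2/9 + (n*(-12 - 1*(-4)))/9 = 2/9 + (n*(-12 + 4))/9 = 2/9 + (n*(-8))/9 = 2/9 + (-8*n)/9 = 2/9 - 8*n/9)
-41394 - y((3 - 6)**2) = -41394 - (2/9 - 8*(3 - 6)**2/9) = -41394 - (2/9 - 8/9*(-3)**2) = -41394 - (2/9 - 8/9*9) = -41394 - (2/9 - 8) = -41394 - 1*(-70/9) = -41394 + 70/9 = -372476/9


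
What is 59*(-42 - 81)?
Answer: -7257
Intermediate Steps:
59*(-42 - 81) = 59*(-123) = -7257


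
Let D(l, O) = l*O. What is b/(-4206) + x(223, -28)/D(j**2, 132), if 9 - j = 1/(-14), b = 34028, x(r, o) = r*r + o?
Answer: -1311427217/373112157 ≈ -3.5148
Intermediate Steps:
x(r, o) = o + r**2 (x(r, o) = r**2 + o = o + r**2)
j = 127/14 (j = 9 - 1/(-14) = 9 - 1*(-1/14) = 9 + 1/14 = 127/14 ≈ 9.0714)
D(l, O) = O*l
b/(-4206) + x(223, -28)/D(j**2, 132) = 34028/(-4206) + (-28 + 223**2)/((132*(127/14)**2)) = 34028*(-1/4206) + (-28 + 49729)/((132*(16129/196))) = -17014/2103 + 49701/(532257/49) = -17014/2103 + 49701*(49/532257) = -17014/2103 + 811783/177419 = -1311427217/373112157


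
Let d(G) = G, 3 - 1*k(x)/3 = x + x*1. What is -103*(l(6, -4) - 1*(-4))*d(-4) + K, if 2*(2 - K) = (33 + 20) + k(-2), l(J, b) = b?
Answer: -35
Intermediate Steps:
k(x) = 9 - 6*x (k(x) = 9 - 3*(x + x*1) = 9 - 3*(x + x) = 9 - 6*x)
K = -35 (K = 2 - ((33 + 20) + (9 - 6*(-2)))/2 = 2 - (53 + (9 + 12))/2 = 2 - (53 + 21)/2 = 2 - ½*74 = 2 - 37 = -35)
-103*(l(6, -4) - 1*(-4))*d(-4) + K = -103*(-4 - 1*(-4))*(-4) - 35 = -103*(-4 + 4)*(-4) - 35 = -0*(-4) - 35 = -103*0 - 35 = 0 - 35 = -35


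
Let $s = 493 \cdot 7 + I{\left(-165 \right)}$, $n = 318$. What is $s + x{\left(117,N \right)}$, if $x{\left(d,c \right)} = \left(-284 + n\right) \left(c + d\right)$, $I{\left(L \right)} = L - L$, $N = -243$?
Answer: $-833$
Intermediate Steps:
$I{\left(L \right)} = 0$
$x{\left(d,c \right)} = 34 c + 34 d$ ($x{\left(d,c \right)} = \left(-284 + 318\right) \left(c + d\right) = 34 \left(c + d\right) = 34 c + 34 d$)
$s = 3451$ ($s = 493 \cdot 7 + 0 = 3451 + 0 = 3451$)
$s + x{\left(117,N \right)} = 3451 + \left(34 \left(-243\right) + 34 \cdot 117\right) = 3451 + \left(-8262 + 3978\right) = 3451 - 4284 = -833$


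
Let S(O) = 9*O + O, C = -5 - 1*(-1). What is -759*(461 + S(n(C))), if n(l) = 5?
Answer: -387849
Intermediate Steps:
C = -4 (C = -5 + 1 = -4)
S(O) = 10*O
-759*(461 + S(n(C))) = -759*(461 + 10*5) = -759*(461 + 50) = -759*511 = -387849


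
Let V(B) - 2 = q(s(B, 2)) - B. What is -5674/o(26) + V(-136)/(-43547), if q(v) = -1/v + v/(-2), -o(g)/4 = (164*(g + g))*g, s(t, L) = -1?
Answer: 61680727/19311178432 ≈ 0.0031940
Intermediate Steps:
o(g) = -1312*g**2 (o(g) = -4*164*(g + g)*g = -4*164*(2*g)*g = -4*328*g*g = -1312*g**2)
q(v) = -1/v - v/2 (q(v) = -1/v + v*(-1/2) = -1/v - v/2)
V(B) = 7/2 - B (V(B) = 2 + ((-1/(-1) - 1/2*(-1)) - B) = 2 + ((-1*(-1) + 1/2) - B) = 2 + ((1 + 1/2) - B) = 2 + (3/2 - B) = 7/2 - B)
-5674/o(26) + V(-136)/(-43547) = -5674/((-1312*26**2)) + (7/2 - 1*(-136))/(-43547) = -5674/((-1312*676)) + (7/2 + 136)*(-1/43547) = -5674/(-886912) + (279/2)*(-1/43547) = -5674*(-1/886912) - 279/87094 = 2837/443456 - 279/87094 = 61680727/19311178432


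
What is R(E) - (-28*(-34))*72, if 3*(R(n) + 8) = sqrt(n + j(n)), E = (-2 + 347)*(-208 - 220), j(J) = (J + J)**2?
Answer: -68552 + 2*sqrt(21803438685)/3 ≈ 29888.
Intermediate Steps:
j(J) = 4*J**2 (j(J) = (2*J)**2 = 4*J**2)
E = -147660 (E = 345*(-428) = -147660)
R(n) = -8 + sqrt(n + 4*n**2)/3
R(E) - (-28*(-34))*72 = (-8 + sqrt(-147660*(1 + 4*(-147660)))/3) - (-28*(-34))*72 = (-8 + sqrt(-147660*(1 - 590640))/3) - 952*72 = (-8 + sqrt(-147660*(-590639))/3) - 1*68544 = (-8 + sqrt(87213754740)/3) - 68544 = (-8 + (2*sqrt(21803438685))/3) - 68544 = (-8 + 2*sqrt(21803438685)/3) - 68544 = -68552 + 2*sqrt(21803438685)/3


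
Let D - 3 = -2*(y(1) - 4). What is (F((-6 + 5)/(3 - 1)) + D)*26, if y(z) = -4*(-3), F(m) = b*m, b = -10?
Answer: -208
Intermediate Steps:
F(m) = -10*m
y(z) = 12
D = -13 (D = 3 - 2*(12 - 4) = 3 - 2*8 = 3 - 16 = -13)
(F((-6 + 5)/(3 - 1)) + D)*26 = (-10*(-6 + 5)/(3 - 1) - 13)*26 = (-(-10)/2 - 13)*26 = (-10*(-½) - 13)*26 = (5 - 13)*26 = -8*26 = -208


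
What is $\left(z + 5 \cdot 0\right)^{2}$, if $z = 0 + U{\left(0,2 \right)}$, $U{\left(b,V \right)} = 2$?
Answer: $4$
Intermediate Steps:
$z = 2$ ($z = 0 + 2 = 2$)
$\left(z + 5 \cdot 0\right)^{2} = \left(2 + 5 \cdot 0\right)^{2} = \left(2 + 0\right)^{2} = 2^{2} = 4$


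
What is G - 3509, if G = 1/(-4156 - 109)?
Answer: -14965886/4265 ≈ -3509.0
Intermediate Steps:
G = -1/4265 (G = 1/(-4265) = -1/4265 ≈ -0.00023447)
G - 3509 = -1/4265 - 3509 = -14965886/4265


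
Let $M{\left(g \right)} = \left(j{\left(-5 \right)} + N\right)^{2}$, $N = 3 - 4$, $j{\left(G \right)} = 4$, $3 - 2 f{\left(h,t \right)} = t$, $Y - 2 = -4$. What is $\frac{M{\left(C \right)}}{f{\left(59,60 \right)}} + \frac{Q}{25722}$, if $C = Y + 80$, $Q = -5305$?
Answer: $- \frac{255127}{488718} \approx -0.52203$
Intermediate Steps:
$Y = -2$ ($Y = 2 - 4 = -2$)
$f{\left(h,t \right)} = \frac{3}{2} - \frac{t}{2}$
$C = 78$ ($C = -2 + 80 = 78$)
$N = -1$ ($N = 3 - 4 = -1$)
$M{\left(g \right)} = 9$ ($M{\left(g \right)} = \left(4 - 1\right)^{2} = 3^{2} = 9$)
$\frac{M{\left(C \right)}}{f{\left(59,60 \right)}} + \frac{Q}{25722} = \frac{9}{\frac{3}{2} - 30} - \frac{5305}{25722} = \frac{9}{- \frac{57}{2}} - \frac{5305}{25722} = 9 \left(- \frac{2}{57}\right) - \frac{5305}{25722} = - \frac{6}{19} - \frac{5305}{25722} = - \frac{255127}{488718}$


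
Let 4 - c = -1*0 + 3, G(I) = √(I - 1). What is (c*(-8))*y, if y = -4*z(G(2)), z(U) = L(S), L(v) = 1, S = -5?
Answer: 32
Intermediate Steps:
G(I) = √(-1 + I)
z(U) = 1
c = 1 (c = 4 - (-1*0 + 3) = 4 - (0 + 3) = 4 - 1*3 = 4 - 3 = 1)
y = -4 (y = -4*1 = -4)
(c*(-8))*y = (1*(-8))*(-4) = -8*(-4) = 32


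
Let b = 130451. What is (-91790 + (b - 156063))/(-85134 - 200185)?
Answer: 117402/285319 ≈ 0.41148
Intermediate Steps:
(-91790 + (b - 156063))/(-85134 - 200185) = (-91790 + (130451 - 156063))/(-85134 - 200185) = (-91790 - 25612)/(-285319) = -117402*(-1/285319) = 117402/285319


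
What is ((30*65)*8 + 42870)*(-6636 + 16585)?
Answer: 581718030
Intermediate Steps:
((30*65)*8 + 42870)*(-6636 + 16585) = (1950*8 + 42870)*9949 = (15600 + 42870)*9949 = 58470*9949 = 581718030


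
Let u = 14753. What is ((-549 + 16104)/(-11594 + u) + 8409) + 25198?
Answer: 35393356/1053 ≈ 33612.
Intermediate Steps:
((-549 + 16104)/(-11594 + u) + 8409) + 25198 = ((-549 + 16104)/(-11594 + 14753) + 8409) + 25198 = (15555/3159 + 8409) + 25198 = (15555*(1/3159) + 8409) + 25198 = (5185/1053 + 8409) + 25198 = 8859862/1053 + 25198 = 35393356/1053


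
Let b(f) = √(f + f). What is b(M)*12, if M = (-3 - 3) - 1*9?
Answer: 12*I*√30 ≈ 65.727*I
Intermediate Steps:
M = -15 (M = -6 - 9 = -15)
b(f) = √2*√f (b(f) = √(2*f) = √2*√f)
b(M)*12 = (√2*√(-15))*12 = (√2*(I*√15))*12 = (I*√30)*12 = 12*I*√30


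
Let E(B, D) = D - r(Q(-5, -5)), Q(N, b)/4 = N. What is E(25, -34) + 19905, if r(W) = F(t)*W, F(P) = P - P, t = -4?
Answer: 19871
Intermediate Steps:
F(P) = 0
Q(N, b) = 4*N
r(W) = 0 (r(W) = 0*W = 0)
E(B, D) = D (E(B, D) = D - 1*0 = D + 0 = D)
E(25, -34) + 19905 = -34 + 19905 = 19871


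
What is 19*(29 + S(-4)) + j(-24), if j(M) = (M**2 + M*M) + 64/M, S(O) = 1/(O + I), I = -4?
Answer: 40751/24 ≈ 1698.0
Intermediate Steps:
S(O) = 1/(-4 + O) (S(O) = 1/(O - 4) = 1/(-4 + O))
j(M) = 2*M**2 + 64/M (j(M) = (M**2 + M**2) + 64/M = 2*M**2 + 64/M)
19*(29 + S(-4)) + j(-24) = 19*(29 + 1/(-4 - 4)) + 2*(32 + (-24)**3)/(-24) = 19*(29 + 1/(-8)) + 2*(-1/24)*(32 - 13824) = 19*(29 - 1/8) + 2*(-1/24)*(-13792) = 19*(231/8) + 3448/3 = 4389/8 + 3448/3 = 40751/24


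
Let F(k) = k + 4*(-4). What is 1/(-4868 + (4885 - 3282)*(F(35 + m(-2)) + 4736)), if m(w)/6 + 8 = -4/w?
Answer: 1/7559689 ≈ 1.3228e-7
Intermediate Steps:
m(w) = -48 - 24/w (m(w) = -48 + 6*(-4/w) = -48 - 24/w)
F(k) = -16 + k (F(k) = k - 16 = -16 + k)
1/(-4868 + (4885 - 3282)*(F(35 + m(-2)) + 4736)) = 1/(-4868 + (4885 - 3282)*((-16 + (35 + (-48 - 24/(-2)))) + 4736)) = 1/(-4868 + 1603*((-16 + (35 + (-48 - 24*(-½)))) + 4736)) = 1/(-4868 + 1603*((-16 + (35 + (-48 + 12))) + 4736)) = 1/(-4868 + 1603*((-16 + (35 - 36)) + 4736)) = 1/(-4868 + 1603*((-16 - 1) + 4736)) = 1/(-4868 + 1603*(-17 + 4736)) = 1/(-4868 + 1603*4719) = 1/(-4868 + 7564557) = 1/7559689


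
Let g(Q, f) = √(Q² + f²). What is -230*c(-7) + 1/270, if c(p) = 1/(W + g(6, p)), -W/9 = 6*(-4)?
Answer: -13367029/12574170 + 230*√85/46571 ≈ -1.0175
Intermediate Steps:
W = 216 (W = -54*(-4) = -9*(-24) = 216)
c(p) = 1/(216 + √(36 + p²)) (c(p) = 1/(216 + √(6² + p²)) = 1/(216 + √(36 + p²)))
-230*c(-7) + 1/270 = -230/(216 + √(36 + (-7)²)) + 1/270 = -230/(216 + √(36 + 49)) + 1/270 = -230/(216 + √85) + 1/270 = 1/270 - 230/(216 + √85)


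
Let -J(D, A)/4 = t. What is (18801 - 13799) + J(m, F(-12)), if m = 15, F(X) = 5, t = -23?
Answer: 5094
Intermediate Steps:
J(D, A) = 92 (J(D, A) = -4*(-23) = 92)
(18801 - 13799) + J(m, F(-12)) = (18801 - 13799) + 92 = 5002 + 92 = 5094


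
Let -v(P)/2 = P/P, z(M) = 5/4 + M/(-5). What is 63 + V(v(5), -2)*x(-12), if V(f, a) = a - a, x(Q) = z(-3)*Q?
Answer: 63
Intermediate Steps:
z(M) = 5/4 - M/5 (z(M) = 5*(1/4) + M*(-1/5) = 5/4 - M/5)
v(P) = -2 (v(P) = -2*P/P = -2*1 = -2)
x(Q) = 37*Q/20 (x(Q) = (5/4 - 1/5*(-3))*Q = (5/4 + 3/5)*Q = 37*Q/20)
V(f, a) = 0
63 + V(v(5), -2)*x(-12) = 63 + 0*((37/20)*(-12)) = 63 + 0*(-111/5) = 63 + 0 = 63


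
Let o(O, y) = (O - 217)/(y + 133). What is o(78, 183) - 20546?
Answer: -6492675/316 ≈ -20546.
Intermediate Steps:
o(O, y) = (-217 + O)/(133 + y)
o(78, 183) - 20546 = (-217 + 78)/(133 + 183) - 20546 = -139/316 - 20546 = -6492675/316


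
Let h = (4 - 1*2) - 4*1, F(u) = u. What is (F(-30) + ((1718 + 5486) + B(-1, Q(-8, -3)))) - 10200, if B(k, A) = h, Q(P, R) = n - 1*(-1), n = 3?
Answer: -3028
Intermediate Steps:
Q(P, R) = 4 (Q(P, R) = 3 - 1*(-1) = 3 + 1 = 4)
h = -2 (h = (4 - 2) - 4 = 2 - 4 = -2)
B(k, A) = -2
(F(-30) + ((1718 + 5486) + B(-1, Q(-8, -3)))) - 10200 = (-30 + ((1718 + 5486) - 2)) - 10200 = (-30 + (7204 - 2)) - 10200 = (-30 + 7202) - 10200 = 7172 - 10200 = -3028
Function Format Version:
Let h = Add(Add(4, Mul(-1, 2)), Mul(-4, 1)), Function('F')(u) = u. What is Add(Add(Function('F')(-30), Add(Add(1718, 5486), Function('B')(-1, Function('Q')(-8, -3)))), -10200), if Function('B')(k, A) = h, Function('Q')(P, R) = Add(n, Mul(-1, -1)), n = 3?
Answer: -3028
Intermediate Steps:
Function('Q')(P, R) = 4 (Function('Q')(P, R) = Add(3, Mul(-1, -1)) = Add(3, 1) = 4)
h = -2 (h = Add(Add(4, -2), -4) = Add(2, -4) = -2)
Function('B')(k, A) = -2
Add(Add(Function('F')(-30), Add(Add(1718, 5486), Function('B')(-1, Function('Q')(-8, -3)))), -10200) = Add(Add(-30, Add(Add(1718, 5486), -2)), -10200) = Add(Add(-30, Add(7204, -2)), -10200) = Add(Add(-30, 7202), -10200) = Add(7172, -10200) = -3028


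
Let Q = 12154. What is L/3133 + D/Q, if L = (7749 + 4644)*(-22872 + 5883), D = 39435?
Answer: -2558836454403/38078482 ≈ -67199.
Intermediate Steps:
L = -210544677 (L = 12393*(-16989) = -210544677)
L/3133 + D/Q = -210544677/3133 + 39435/12154 = -2558836454403/38078482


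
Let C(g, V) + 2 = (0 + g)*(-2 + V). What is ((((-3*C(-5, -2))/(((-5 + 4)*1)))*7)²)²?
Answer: 20415837456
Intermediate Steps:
C(g, V) = -2 + g*(-2 + V) (C(g, V) = -2 + (0 + g)*(-2 + V) = -2 + g*(-2 + V))
((((-3*C(-5, -2))/(((-5 + 4)*1)))*7)²)² = ((((-3*(-2 - 2*(-5) - 2*(-5)))/(((-5 + 4)*1)))*7)²)² = ((((-3*(-2 + 10 + 10))/((-1*1)))*7)²)² = (((-3*18/(-1))*7)²)² = ((-54*(-1)*7)²)² = ((54*7)²)² = (378²)² = 142884² = 20415837456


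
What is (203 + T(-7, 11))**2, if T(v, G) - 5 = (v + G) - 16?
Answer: 38416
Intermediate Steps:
T(v, G) = -11 + G + v (T(v, G) = 5 + ((v + G) - 16) = 5 + ((G + v) - 16) = 5 + (-16 + G + v) = -11 + G + v)
(203 + T(-7, 11))**2 = (203 + (-11 + 11 - 7))**2 = (203 - 7)**2 = 196**2 = 38416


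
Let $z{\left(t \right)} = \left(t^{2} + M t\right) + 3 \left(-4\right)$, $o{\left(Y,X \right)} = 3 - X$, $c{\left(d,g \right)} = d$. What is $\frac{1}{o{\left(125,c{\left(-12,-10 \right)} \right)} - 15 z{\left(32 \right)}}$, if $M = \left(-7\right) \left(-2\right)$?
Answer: $- \frac{1}{21885} \approx -4.5693 \cdot 10^{-5}$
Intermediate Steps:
$M = 14$
$z{\left(t \right)} = -12 + t^{2} + 14 t$ ($z{\left(t \right)} = \left(t^{2} + 14 t\right) + 3 \left(-4\right) = \left(t^{2} + 14 t\right) - 12 = -12 + t^{2} + 14 t$)
$\frac{1}{o{\left(125,c{\left(-12,-10 \right)} \right)} - 15 z{\left(32 \right)}} = \frac{1}{\left(3 - -12\right) - 15 \left(-12 + 32^{2} + 14 \cdot 32\right)} = \frac{1}{\left(3 + 12\right) - 15 \left(-12 + 1024 + 448\right)} = \frac{1}{15 - 21900} = \frac{1}{-21885} = - \frac{1}{21885}$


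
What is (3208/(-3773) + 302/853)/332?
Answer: -798489/534249254 ≈ -0.0014946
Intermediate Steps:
(3208/(-3773) + 302/853)/332 = (3208*(-1/3773) + 302*(1/853))*(1/332) = (-3208/3773 + 302/853)*(1/332) = -1596978/3218369*1/332 = -798489/534249254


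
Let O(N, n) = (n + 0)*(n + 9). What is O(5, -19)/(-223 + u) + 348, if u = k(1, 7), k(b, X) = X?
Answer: 37489/108 ≈ 347.12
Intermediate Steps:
O(N, n) = n*(9 + n)
u = 7
O(5, -19)/(-223 + u) + 348 = (-19*(9 - 19))/(-223 + 7) + 348 = -19*(-10)/(-216) + 348 = 190*(-1/216) + 348 = -95/108 + 348 = 37489/108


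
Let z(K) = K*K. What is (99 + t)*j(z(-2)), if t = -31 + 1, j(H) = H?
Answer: 276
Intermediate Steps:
z(K) = K**2
t = -30
(99 + t)*j(z(-2)) = (99 - 30)*(-2)**2 = 69*4 = 276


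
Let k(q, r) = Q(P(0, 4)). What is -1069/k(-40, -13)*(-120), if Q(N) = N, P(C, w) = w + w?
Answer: 16035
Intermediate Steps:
P(C, w) = 2*w
k(q, r) = 8 (k(q, r) = 2*4 = 8)
-1069/k(-40, -13)*(-120) = -1069/8*(-120) = 16035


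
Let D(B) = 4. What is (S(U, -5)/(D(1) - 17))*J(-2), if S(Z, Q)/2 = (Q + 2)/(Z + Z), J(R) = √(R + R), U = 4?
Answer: 3*I/26 ≈ 0.11538*I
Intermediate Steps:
J(R) = √2*√R (J(R) = √(2*R) = √2*√R)
S(Z, Q) = (2 + Q)/Z (S(Z, Q) = 2*((Q + 2)/(Z + Z)) = 2*((2 + Q)/((2*Z))) = 2*((2 + Q)*(1/(2*Z))) = 2*((2 + Q)/(2*Z)) = (2 + Q)/Z)
(S(U, -5)/(D(1) - 17))*J(-2) = (((2 - 5)/4)/(4 - 17))*(√2*√(-2)) = (((¼)*(-3))/(-13))*(√2*(I*√2)) = (-1/13*(-¾))*(2*I) = 3*(2*I)/52 = 3*I/26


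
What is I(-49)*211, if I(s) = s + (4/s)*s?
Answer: -9495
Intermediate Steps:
I(s) = 4 + s (I(s) = s + 4 = 4 + s)
I(-49)*211 = (4 - 49)*211 = -45*211 = -9495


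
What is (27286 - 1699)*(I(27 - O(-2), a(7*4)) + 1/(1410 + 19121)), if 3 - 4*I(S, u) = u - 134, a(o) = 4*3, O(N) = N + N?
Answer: 65665939473/82124 ≈ 7.9960e+5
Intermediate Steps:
O(N) = 2*N
a(o) = 12
I(S, u) = 137/4 - u/4 (I(S, u) = ¾ - (u - 134)/4 = ¾ - (-134 + u)/4 = ¾ + (67/2 - u/4) = 137/4 - u/4)
(27286 - 1699)*(I(27 - O(-2), a(7*4)) + 1/(1410 + 19121)) = (27286 - 1699)*((137/4 - ¼*12) + 1/(1410 + 19121)) = 25587*((137/4 - 3) + 1/20531) = 25587*(125/4 + 1/20531) = 25587*(2566379/82124) = 65665939473/82124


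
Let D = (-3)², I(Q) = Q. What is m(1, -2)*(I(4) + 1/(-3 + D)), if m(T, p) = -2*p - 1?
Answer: 25/2 ≈ 12.500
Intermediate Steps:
m(T, p) = -1 - 2*p
D = 9
m(1, -2)*(I(4) + 1/(-3 + D)) = (-1 - 2*(-2))*(4 + 1/(-3 + 9)) = (-1 + 4)*(4 + 1/6) = 3*(4 + ⅙) = 3*(25/6) = 25/2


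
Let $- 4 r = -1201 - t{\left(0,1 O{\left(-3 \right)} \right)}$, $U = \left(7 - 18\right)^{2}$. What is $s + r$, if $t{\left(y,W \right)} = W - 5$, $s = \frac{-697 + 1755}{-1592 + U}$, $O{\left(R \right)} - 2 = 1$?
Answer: $\frac{1759497}{5884} \approx 299.03$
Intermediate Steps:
$O{\left(R \right)} = 3$ ($O{\left(R \right)} = 2 + 1 = 3$)
$U = 121$ ($U = \left(-11\right)^{2} = 121$)
$s = - \frac{1058}{1471}$ ($s = \frac{-697 + 1755}{-1592 + 121} = \frac{1058}{-1471} = 1058 \left(- \frac{1}{1471}\right) = - \frac{1058}{1471} \approx -0.71924$)
$t{\left(y,W \right)} = -5 + W$
$r = \frac{1199}{4}$ ($r = - \frac{-1201 - \left(-5 + 1 \cdot 3\right)}{4} = - \frac{-1201 - \left(-5 + 3\right)}{4} = - \frac{-1201 - -2}{4} = - \frac{-1201 + 2}{4} = \left(- \frac{1}{4}\right) \left(-1199\right) = \frac{1199}{4} \approx 299.75$)
$s + r = - \frac{1058}{1471} + \frac{1199}{4} = \frac{1759497}{5884}$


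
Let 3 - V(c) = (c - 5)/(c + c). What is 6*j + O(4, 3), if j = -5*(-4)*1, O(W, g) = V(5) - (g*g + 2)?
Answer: 112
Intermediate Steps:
V(c) = 3 - (-5 + c)/(2*c) (V(c) = 3 - (c - 5)/(c + c) = 3 - (-5 + c)/(2*c))
O(W, g) = 1 - g² (O(W, g) = (5/2)*(1 + 5)/5 - (g*g + 2) = (5/2)*(⅕)*6 - (g² + 2) = 3 - (2 + g²) = 3 + (-2 - g²) = 1 - g²)
j = 20 (j = 20*1 = 20)
6*j + O(4, 3) = 6*20 + (1 - 1*3²) = 120 + (1 - 1*9) = 120 + (1 - 9) = 120 - 8 = 112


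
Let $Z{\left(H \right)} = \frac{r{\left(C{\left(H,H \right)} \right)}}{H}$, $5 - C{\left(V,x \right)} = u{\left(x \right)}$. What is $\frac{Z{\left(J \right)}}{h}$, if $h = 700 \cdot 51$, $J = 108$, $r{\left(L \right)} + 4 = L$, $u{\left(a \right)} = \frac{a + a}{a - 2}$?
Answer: $- \frac{11}{40869360} \approx -2.6915 \cdot 10^{-7}$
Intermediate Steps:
$u{\left(a \right)} = \frac{2 a}{-2 + a}$
$C{\left(V,x \right)} = 5 - \frac{2 x}{-2 + x}$
$r{\left(L \right)} = -4 + L$
$Z{\left(H \right)} = \frac{-4 + \frac{-10 + 3 H}{-2 + H}}{H}$
$h = 35700$
$\frac{Z{\left(J \right)}}{h} = \frac{\frac{1}{108} \frac{1}{-2 + 108} \left(-2 - 108\right)}{35700} = \frac{-2 - 108}{108 \cdot 106} \cdot \frac{1}{35700} = \frac{1}{108} \cdot \frac{1}{106} \left(-110\right) \frac{1}{35700} = \left(- \frac{55}{5724}\right) \frac{1}{35700} = - \frac{11}{40869360}$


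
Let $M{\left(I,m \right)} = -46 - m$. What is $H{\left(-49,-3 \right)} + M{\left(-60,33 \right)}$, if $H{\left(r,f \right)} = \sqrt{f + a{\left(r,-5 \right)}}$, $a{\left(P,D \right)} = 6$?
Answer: $-79 + \sqrt{3} \approx -77.268$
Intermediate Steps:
$H{\left(r,f \right)} = \sqrt{6 + f}$ ($H{\left(r,f \right)} = \sqrt{f + 6} = \sqrt{6 + f}$)
$H{\left(-49,-3 \right)} + M{\left(-60,33 \right)} = \sqrt{6 - 3} - 79 = \sqrt{3} - 79 = -79 + \sqrt{3}$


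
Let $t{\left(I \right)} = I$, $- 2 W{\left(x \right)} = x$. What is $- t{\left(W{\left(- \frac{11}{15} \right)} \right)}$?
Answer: $- \frac{11}{30} \approx -0.36667$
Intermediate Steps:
$W{\left(x \right)} = - \frac{x}{2}$
$- t{\left(W{\left(- \frac{11}{15} \right)} \right)} = - \frac{\left(-1\right) \left(- \frac{11}{15}\right)}{2} = - \frac{\left(-1\right) \left(\left(-11\right) \frac{1}{15}\right)}{2} = - \frac{\left(-1\right) \left(-11\right)}{2 \cdot 15} = \left(-1\right) \frac{11}{30} = - \frac{11}{30}$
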